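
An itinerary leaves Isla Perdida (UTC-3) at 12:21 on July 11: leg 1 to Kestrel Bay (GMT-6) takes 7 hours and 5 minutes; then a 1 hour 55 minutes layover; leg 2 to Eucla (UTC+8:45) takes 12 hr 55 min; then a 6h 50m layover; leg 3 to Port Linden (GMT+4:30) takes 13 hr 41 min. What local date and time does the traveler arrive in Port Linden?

14:17 on July 13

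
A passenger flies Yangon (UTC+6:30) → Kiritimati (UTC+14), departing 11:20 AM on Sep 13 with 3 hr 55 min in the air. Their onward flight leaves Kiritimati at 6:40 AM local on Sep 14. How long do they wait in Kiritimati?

7 hours 55 minutes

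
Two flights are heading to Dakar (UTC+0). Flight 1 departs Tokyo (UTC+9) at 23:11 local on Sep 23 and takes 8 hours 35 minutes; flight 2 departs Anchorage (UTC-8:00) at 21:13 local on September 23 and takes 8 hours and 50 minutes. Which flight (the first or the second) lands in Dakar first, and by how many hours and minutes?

Flight 1 in UTC: 23:11 − 9:00 = 14:11 on Sep 23.
+8 hours and 35 minutes → arrive 22:46 UTC on Sep 23.
Flight 2 in UTC: 21:13 + 8:00 = 05:13 on Sep 24.
+8 hours and 50 minutes → arrive 14:03 UTC on Sep 24.
Flight 1 lands earlier by 15 hours 17 minutes.

the first, by 15 hours 17 minutes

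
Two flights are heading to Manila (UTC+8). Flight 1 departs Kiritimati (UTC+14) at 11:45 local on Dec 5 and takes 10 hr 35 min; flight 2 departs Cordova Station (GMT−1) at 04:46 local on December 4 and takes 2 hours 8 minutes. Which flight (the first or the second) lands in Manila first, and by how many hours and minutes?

the second, by 24 hours 26 minutes

Flight 1 in UTC: 11:45 − 14:00 = 21:45 on Dec 4.
+10 hours 35 minutes → arrive 08:20 UTC on Dec 5.
Flight 2 in UTC: 04:46 + 1:00 = 05:46 on Dec 4.
+2 hours and 8 minutes → arrive 07:54 UTC on Dec 4.
Flight 2 lands earlier by 24 hours 26 minutes.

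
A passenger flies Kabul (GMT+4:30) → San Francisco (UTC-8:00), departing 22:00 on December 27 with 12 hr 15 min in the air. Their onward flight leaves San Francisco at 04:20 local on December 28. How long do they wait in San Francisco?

Convert departure to UTC: 22:00 − 4:30 = 17:30 UTC on Dec 27.
Add 12 hours 15 minutes flight time → 05:45 UTC (Dec 28).
San Francisco is UTC−8:00, so local arrival = 05:45 − 8:00 = 21:45 on Dec 27.
Layover = 04:20 − 21:45 (+1 day) = 6 hours 35 minutes.

6 hours 35 minutes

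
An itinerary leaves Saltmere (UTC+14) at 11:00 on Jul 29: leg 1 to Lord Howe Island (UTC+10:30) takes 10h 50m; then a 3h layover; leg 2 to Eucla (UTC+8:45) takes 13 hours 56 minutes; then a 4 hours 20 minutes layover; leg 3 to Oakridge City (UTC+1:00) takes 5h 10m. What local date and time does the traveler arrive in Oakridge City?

11:16 on July 30

Convert departure to UTC: 11:00 − 14:00 = 21:00 UTC on Jul 28.
Add 10 hours 50 minutes leg 1 → 07:50 UTC (Jul 29).
Add 3 hours layover in Lord Howe Island → 10:50 UTC.
Add 13 hours 56 minutes leg 2 → 00:46 UTC (Jul 30).
Add 4 hours 20 minutes layover in Eucla → 05:06 UTC.
Add 5 hours and 10 minutes leg 3 → 10:16 UTC.
Oakridge City is UTC+1:00, so local arrival = 10:16 + 1:00 = 11:16 on Jul 30.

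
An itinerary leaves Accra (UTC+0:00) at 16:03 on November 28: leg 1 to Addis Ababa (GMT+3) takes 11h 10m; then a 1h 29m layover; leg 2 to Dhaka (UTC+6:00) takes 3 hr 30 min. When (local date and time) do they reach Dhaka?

14:12 on November 29

Accra is at UTC+0, so departure is already 16:03 UTC on Nov 28.
Add 11 hours 10 minutes leg 1 → 03:13 UTC (Nov 29).
Add 1 hour 29 minutes layover in Addis Ababa → 04:42 UTC.
Add 3 hours and 30 minutes leg 2 → 08:12 UTC.
Dhaka is UTC+6:00, so local arrival = 08:12 + 6:00 = 14:12 on Nov 29.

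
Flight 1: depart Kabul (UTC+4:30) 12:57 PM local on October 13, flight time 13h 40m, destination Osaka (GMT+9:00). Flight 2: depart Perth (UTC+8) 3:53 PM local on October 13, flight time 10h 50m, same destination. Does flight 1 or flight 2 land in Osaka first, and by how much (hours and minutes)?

the second, by 3 hours 24 minutes

Flight 1 in UTC: 12:57 PM − 4:30 = 8:27 AM on Oct 13.
+13 hours 40 minutes → arrive 10:07 PM UTC on Oct 13.
Flight 2 in UTC: 3:53 PM − 8:00 = 7:53 AM on Oct 13.
+10 hours and 50 minutes → arrive 6:43 PM UTC on Oct 13.
Flight 2 lands earlier by 3 hours 24 minutes.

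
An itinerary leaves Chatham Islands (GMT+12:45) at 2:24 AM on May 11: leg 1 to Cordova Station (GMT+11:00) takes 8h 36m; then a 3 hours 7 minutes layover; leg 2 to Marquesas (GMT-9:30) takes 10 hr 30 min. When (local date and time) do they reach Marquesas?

Convert departure to UTC: 2:24 AM − 12:45 = 1:39 PM UTC on May 10.
Add 8 hours 36 minutes leg 1 → 10:15 PM UTC.
Add 3 hours and 7 minutes layover in Cordova Station → 1:22 AM UTC (May 11).
Add 10 hours and 30 minutes leg 2 → 11:52 AM UTC.
Marquesas is UTC−9:30, so local arrival = 11:52 AM − 9:30 = 2:22 AM on May 11.

2:22 AM on May 11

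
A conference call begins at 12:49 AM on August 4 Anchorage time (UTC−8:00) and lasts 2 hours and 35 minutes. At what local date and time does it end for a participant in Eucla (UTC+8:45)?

8:09 PM on Aug 4

Convert start to UTC: 12:49 AM + 8:00 = 8:49 AM UTC on Aug 4.
Add 2 hours 35 minutes duration → 11:24 AM UTC.
Eucla is UTC+8:45, so local end time = 11:24 AM + 8:45 = 8:09 PM on Aug 4.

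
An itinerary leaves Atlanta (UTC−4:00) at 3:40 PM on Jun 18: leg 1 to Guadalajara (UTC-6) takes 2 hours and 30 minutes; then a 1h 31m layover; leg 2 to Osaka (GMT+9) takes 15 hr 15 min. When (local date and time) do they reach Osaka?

11:56 PM on June 19

Convert departure to UTC: 3:40 PM + 4:00 = 7:40 PM UTC on Jun 18.
Add 2 hours 30 minutes leg 1 → 10:10 PM UTC.
Add 1 hour and 31 minutes layover in Guadalajara → 11:41 PM UTC.
Add 15 hours and 15 minutes leg 2 → 2:56 PM UTC (Jun 19).
Osaka is UTC+9:00, so local arrival = 2:56 PM + 9:00 = 11:56 PM on Jun 19.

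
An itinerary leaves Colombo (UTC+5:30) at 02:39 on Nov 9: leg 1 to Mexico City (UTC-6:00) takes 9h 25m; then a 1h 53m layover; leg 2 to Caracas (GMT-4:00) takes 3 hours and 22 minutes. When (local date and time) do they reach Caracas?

07:49 on November 9

Convert departure to UTC: 02:39 − 5:30 = 21:09 UTC on Nov 8.
Add 9 hours and 25 minutes leg 1 → 06:34 UTC (Nov 9).
Add 1 hour and 53 minutes layover in Mexico City → 08:27 UTC.
Add 3 hours 22 minutes leg 2 → 11:49 UTC.
Caracas is UTC−4:00, so local arrival = 11:49 − 4:00 = 07:49 on Nov 9.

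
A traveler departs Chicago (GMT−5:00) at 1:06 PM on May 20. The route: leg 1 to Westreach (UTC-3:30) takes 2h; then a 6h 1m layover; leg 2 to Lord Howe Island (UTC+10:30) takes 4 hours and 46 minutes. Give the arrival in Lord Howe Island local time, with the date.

Convert departure to UTC: 1:06 PM + 5:00 = 6:06 PM UTC on May 20.
Add 2 hours leg 1 → 8:06 PM UTC.
Add 6 hours and 1 minute layover in Westreach → 2:07 AM UTC (May 21).
Add 4 hours and 46 minutes leg 2 → 6:53 AM UTC.
Lord Howe Island is UTC+10:30, so local arrival = 6:53 AM + 10:30 = 5:23 PM on May 21.

5:23 PM on May 21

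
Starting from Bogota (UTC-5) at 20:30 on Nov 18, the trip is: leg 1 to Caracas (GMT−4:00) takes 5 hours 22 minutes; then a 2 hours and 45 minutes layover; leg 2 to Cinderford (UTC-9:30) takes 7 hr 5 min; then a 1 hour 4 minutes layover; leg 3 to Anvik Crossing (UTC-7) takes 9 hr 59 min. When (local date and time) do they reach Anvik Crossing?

20:45 on Nov 19

Convert departure to UTC: 20:30 + 5:00 = 01:30 UTC on Nov 19.
Add 5 hours 22 minutes leg 1 → 06:52 UTC.
Add 2 hours 45 minutes layover in Caracas → 09:37 UTC.
Add 7 hours 5 minutes leg 2 → 16:42 UTC.
Add 1 hour 4 minutes layover in Cinderford → 17:46 UTC.
Add 9 hours and 59 minutes leg 3 → 03:45 UTC (Nov 20).
Anvik Crossing is UTC−7:00, so local arrival = 03:45 − 7:00 = 20:45 on Nov 19.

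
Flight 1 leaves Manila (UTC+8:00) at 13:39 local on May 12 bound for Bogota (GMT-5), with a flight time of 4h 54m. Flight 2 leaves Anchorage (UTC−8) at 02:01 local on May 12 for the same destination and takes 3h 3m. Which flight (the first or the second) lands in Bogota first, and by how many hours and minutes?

Flight 1 in UTC: 13:39 − 8:00 = 05:39 on May 12.
+4 hours 54 minutes → arrive 10:33 UTC on May 12.
Flight 2 in UTC: 02:01 + 8:00 = 10:01 on May 12.
+3 hours 3 minutes → arrive 13:04 UTC on May 12.
Flight 1 lands earlier by 2 hours 31 minutes.

the first, by 2 hours 31 minutes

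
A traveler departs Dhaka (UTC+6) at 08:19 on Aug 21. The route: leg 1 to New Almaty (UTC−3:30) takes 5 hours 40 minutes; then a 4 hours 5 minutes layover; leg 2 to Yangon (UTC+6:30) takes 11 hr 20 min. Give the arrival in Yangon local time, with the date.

Convert departure to UTC: 08:19 − 6:00 = 02:19 UTC on Aug 21.
Add 5 hours 40 minutes leg 1 → 07:59 UTC.
Add 4 hours 5 minutes layover in New Almaty → 12:04 UTC.
Add 11 hours and 20 minutes leg 2 → 23:24 UTC.
Yangon is UTC+6:30, so local arrival = 23:24 + 6:30 = 05:54 on Aug 22.

05:54 on Aug 22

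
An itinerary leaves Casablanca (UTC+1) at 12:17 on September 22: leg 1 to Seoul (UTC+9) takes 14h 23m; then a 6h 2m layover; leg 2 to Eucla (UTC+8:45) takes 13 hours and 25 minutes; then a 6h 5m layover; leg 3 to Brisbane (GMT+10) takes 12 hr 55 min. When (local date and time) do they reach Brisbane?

Convert departure to UTC: 12:17 − 1:00 = 11:17 UTC on Sep 22.
Add 14 hours 23 minutes leg 1 → 01:40 UTC (Sep 23).
Add 6 hours and 2 minutes layover in Seoul → 07:42 UTC.
Add 13 hours 25 minutes leg 2 → 21:07 UTC.
Add 6 hours 5 minutes layover in Eucla → 03:12 UTC (Sep 24).
Add 12 hours 55 minutes leg 3 → 16:07 UTC.
Brisbane is UTC+10:00, so local arrival = 16:07 + 10:00 = 02:07 on Sep 25.

02:07 on Sep 25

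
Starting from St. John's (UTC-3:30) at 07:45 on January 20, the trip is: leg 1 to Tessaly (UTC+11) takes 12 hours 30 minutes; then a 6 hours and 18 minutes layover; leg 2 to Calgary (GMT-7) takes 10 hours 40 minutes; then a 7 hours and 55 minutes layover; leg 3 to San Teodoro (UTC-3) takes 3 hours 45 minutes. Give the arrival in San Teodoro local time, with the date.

Convert departure to UTC: 07:45 + 3:30 = 11:15 UTC on Jan 20.
Add 12 hours 30 minutes leg 1 → 23:45 UTC.
Add 6 hours and 18 minutes layover in Tessaly → 06:03 UTC (Jan 21).
Add 10 hours 40 minutes leg 2 → 16:43 UTC.
Add 7 hours 55 minutes layover in Calgary → 00:38 UTC (Jan 22).
Add 3 hours 45 minutes leg 3 → 04:23 UTC.
San Teodoro is UTC−3:00, so local arrival = 04:23 − 3:00 = 01:23 on Jan 22.

01:23 on January 22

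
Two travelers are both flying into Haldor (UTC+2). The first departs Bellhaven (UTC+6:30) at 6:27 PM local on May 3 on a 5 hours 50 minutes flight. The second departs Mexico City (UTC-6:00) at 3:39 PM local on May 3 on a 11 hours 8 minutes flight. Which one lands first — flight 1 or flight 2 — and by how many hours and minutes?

the first, by 15 hours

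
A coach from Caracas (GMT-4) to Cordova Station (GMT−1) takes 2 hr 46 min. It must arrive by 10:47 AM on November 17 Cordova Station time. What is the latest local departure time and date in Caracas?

Target arrival in UTC: 10:47 AM + 1:00 = 11:47 AM on Nov 17.
Subtract 2 hours and 46 minutes → departure 9:01 AM UTC on Nov 17.
Caracas is UTC−4:00: 9:01 AM − 4:00 = 5:01 AM on Nov 17.

5:01 AM on November 17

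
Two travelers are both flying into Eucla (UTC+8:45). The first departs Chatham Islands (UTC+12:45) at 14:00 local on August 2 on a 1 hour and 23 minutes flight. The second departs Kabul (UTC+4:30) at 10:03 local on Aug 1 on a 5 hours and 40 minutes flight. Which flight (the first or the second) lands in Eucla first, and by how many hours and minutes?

the second, by 15 hours 25 minutes

Flight 1 in UTC: 14:00 − 12:45 = 01:15 on Aug 2.
+1 hour and 23 minutes → arrive 02:38 UTC on Aug 2.
Flight 2 in UTC: 10:03 − 4:30 = 05:33 on Aug 1.
+5 hours 40 minutes → arrive 11:13 UTC on Aug 1.
Flight 2 lands earlier by 15 hours 25 minutes.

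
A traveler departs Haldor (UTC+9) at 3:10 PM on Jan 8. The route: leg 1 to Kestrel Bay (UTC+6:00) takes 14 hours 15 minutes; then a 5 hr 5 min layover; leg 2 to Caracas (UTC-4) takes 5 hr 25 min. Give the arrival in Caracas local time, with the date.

2:55 AM on Jan 9

Convert departure to UTC: 3:10 PM − 9:00 = 6:10 AM UTC on Jan 8.
Add 14 hours 15 minutes leg 1 → 8:25 PM UTC.
Add 5 hours 5 minutes layover in Kestrel Bay → 1:30 AM UTC (Jan 9).
Add 5 hours 25 minutes leg 2 → 6:55 AM UTC.
Caracas is UTC−4:00, so local arrival = 6:55 AM − 4:00 = 2:55 AM on Jan 9.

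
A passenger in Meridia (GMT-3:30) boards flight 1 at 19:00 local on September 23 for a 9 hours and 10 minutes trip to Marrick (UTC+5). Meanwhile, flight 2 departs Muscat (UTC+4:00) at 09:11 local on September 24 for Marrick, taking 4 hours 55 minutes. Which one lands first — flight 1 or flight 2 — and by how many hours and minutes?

the first, by 2 hours 26 minutes

Flight 1 in UTC: 19:00 + 3:30 = 22:30 on Sep 23.
+9 hours and 10 minutes → arrive 07:40 UTC on Sep 24.
Flight 2 in UTC: 09:11 − 4:00 = 05:11 on Sep 24.
+4 hours and 55 minutes → arrive 10:06 UTC on Sep 24.
Flight 1 lands earlier by 2 hours 26 minutes.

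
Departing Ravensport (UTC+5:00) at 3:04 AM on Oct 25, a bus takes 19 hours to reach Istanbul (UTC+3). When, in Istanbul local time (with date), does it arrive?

8:04 PM on Oct 25

Istanbul is 2:00 behind Ravensport.
After 19 hours it is 10:04 PM in Ravensport.
Shift by the zone difference: 10:04 PM − 2:00 = 8:04 PM on Oct 25 in Istanbul.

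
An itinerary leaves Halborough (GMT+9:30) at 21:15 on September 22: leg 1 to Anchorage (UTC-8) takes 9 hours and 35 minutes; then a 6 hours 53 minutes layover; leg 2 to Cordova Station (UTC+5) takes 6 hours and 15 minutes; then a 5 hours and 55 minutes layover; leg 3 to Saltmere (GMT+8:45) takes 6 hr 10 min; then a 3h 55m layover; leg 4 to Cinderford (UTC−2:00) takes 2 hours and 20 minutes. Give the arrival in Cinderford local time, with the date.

Convert departure to UTC: 21:15 − 9:30 = 11:45 UTC on Sep 22.
Add 9 hours and 35 minutes leg 1 → 21:20 UTC.
Add 6 hours and 53 minutes layover in Anchorage → 04:13 UTC (Sep 23).
Add 6 hours and 15 minutes leg 2 → 10:28 UTC.
Add 5 hours and 55 minutes layover in Cordova Station → 16:23 UTC.
Add 6 hours and 10 minutes leg 3 → 22:33 UTC.
Add 3 hours and 55 minutes layover in Saltmere → 02:28 UTC (Sep 24).
Add 2 hours 20 minutes leg 4 → 04:48 UTC.
Cinderford is UTC−2:00, so local arrival = 04:48 − 2:00 = 02:48 on Sep 24.

02:48 on Sep 24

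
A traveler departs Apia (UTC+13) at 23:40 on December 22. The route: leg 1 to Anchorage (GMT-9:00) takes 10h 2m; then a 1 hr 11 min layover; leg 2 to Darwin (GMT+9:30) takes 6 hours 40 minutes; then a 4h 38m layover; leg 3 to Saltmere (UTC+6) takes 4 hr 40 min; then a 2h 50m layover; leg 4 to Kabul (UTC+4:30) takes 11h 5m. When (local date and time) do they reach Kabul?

08:16 on December 24

Convert departure to UTC: 23:40 − 13:00 = 10:40 UTC on Dec 22.
Add 10 hours and 2 minutes leg 1 → 20:42 UTC.
Add 1 hour and 11 minutes layover in Anchorage → 21:53 UTC.
Add 6 hours and 40 minutes leg 2 → 04:33 UTC (Dec 23).
Add 4 hours and 38 minutes layover in Darwin → 09:11 UTC.
Add 4 hours and 40 minutes leg 3 → 13:51 UTC.
Add 2 hours 50 minutes layover in Saltmere → 16:41 UTC.
Add 11 hours and 5 minutes leg 4 → 03:46 UTC (Dec 24).
Kabul is UTC+4:30, so local arrival = 03:46 + 4:30 = 08:16 on Dec 24.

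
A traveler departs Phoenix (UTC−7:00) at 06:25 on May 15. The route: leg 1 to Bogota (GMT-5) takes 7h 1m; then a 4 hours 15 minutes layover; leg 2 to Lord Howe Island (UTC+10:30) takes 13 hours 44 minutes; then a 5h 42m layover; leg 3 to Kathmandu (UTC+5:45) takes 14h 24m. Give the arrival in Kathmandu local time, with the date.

Convert departure to UTC: 06:25 + 7:00 = 13:25 UTC on May 15.
Add 7 hours 1 minute leg 1 → 20:26 UTC.
Add 4 hours and 15 minutes layover in Bogota → 00:41 UTC (May 16).
Add 13 hours 44 minutes leg 2 → 14:25 UTC.
Add 5 hours and 42 minutes layover in Lord Howe Island → 20:07 UTC.
Add 14 hours 24 minutes leg 3 → 10:31 UTC (May 17).
Kathmandu is UTC+5:45, so local arrival = 10:31 + 5:45 = 16:16 on May 17.

16:16 on May 17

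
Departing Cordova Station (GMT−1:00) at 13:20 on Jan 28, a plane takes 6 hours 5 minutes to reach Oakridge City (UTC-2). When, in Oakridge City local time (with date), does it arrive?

Convert departure to UTC: 13:20 + 1:00 = 14:20 UTC on Jan 28.
Add 6 hours and 5 minutes travel time → 20:25 UTC.
Oakridge City is UTC−2:00, so local arrival = 20:25 − 2:00 = 18:25 on Jan 28.

18:25 on Jan 28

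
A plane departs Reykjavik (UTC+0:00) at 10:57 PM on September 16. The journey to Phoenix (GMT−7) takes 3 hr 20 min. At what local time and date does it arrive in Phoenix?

7:17 PM on September 16

Reykjavik is at UTC+0, so departure is already 10:57 PM UTC on Sep 16.
Add 3 hours and 20 minutes travel time → 2:17 AM UTC (Sep 17).
Phoenix is UTC−7:00, so local arrival = 2:17 AM − 7:00 = 7:17 PM on Sep 16.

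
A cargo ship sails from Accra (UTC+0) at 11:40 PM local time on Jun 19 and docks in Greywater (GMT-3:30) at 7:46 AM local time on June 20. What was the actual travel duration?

Departure is already UTC: 11:40 PM on Jun 19.
Arrival in UTC: 7:46 AM + 3:30 = 11:16 AM on Jun 20.
Elapsed = 11:16 AM − 11:40 PM (+1 day) = 11 hours 36 minutes.

11 hours 36 minutes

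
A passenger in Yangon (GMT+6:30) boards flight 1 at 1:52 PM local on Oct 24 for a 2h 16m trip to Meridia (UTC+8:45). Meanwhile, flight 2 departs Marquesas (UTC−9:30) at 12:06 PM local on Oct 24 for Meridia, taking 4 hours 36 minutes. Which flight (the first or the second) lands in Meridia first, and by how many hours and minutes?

the first, by 16 hours 34 minutes

Flight 1 in UTC: 1:52 PM − 6:30 = 7:22 AM on Oct 24.
+2 hours and 16 minutes → arrive 9:38 AM UTC on Oct 24.
Flight 2 in UTC: 12:06 PM + 9:30 = 9:36 PM on Oct 24.
+4 hours and 36 minutes → arrive 2:12 AM UTC on Oct 25.
Flight 1 lands earlier by 16 hours 34 minutes.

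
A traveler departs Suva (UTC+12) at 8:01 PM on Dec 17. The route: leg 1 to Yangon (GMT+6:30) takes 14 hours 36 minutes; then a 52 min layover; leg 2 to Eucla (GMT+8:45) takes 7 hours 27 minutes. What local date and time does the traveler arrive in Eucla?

3:41 PM on December 18

Convert departure to UTC: 8:01 PM − 12:00 = 8:01 AM UTC on Dec 17.
Add 14 hours and 36 minutes leg 1 → 10:37 PM UTC.
Add 52 minutes layover in Yangon → 11:29 PM UTC.
Add 7 hours 27 minutes leg 2 → 6:56 AM UTC (Dec 18).
Eucla is UTC+8:45, so local arrival = 6:56 AM + 8:45 = 3:41 PM on Dec 18.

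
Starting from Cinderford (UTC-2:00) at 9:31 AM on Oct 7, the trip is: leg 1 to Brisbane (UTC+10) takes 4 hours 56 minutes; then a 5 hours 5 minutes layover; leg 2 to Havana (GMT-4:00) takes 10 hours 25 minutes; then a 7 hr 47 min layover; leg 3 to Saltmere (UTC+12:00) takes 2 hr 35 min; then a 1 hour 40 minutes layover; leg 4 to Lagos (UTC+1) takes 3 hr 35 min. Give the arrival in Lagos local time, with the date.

12:34 AM on October 9

Convert departure to UTC: 9:31 AM + 2:00 = 11:31 AM UTC on Oct 7.
Add 4 hours and 56 minutes leg 1 → 4:27 PM UTC.
Add 5 hours and 5 minutes layover in Brisbane → 9:32 PM UTC.
Add 10 hours and 25 minutes leg 2 → 7:57 AM UTC (Oct 8).
Add 7 hours and 47 minutes layover in Havana → 3:44 PM UTC.
Add 2 hours and 35 minutes leg 3 → 6:19 PM UTC.
Add 1 hour and 40 minutes layover in Saltmere → 7:59 PM UTC.
Add 3 hours 35 minutes leg 4 → 11:34 PM UTC.
Lagos is UTC+1:00, so local arrival = 11:34 PM + 1:00 = 12:34 AM on Oct 9.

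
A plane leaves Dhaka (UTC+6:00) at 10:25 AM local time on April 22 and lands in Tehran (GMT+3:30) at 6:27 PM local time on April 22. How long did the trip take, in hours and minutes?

10 hours 32 minutes

Departure in UTC: 10:25 AM − 6:00 = 4:25 AM on Apr 22.
Arrival in UTC: 6:27 PM − 3:30 = 2:57 PM on Apr 22.
Elapsed = 2:57 PM − 4:25 AM = 10 hours 32 minutes.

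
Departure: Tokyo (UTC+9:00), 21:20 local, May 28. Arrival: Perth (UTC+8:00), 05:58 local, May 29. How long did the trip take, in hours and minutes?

Perth is 1:00 behind Tokyo.
Clock-face elapsed time (ignoring zones) is 8 hours 38 minutes.
Actual elapsed = 8 hours 38 minutes + 1:00 = 9 hours 38 minutes.

9 hours 38 minutes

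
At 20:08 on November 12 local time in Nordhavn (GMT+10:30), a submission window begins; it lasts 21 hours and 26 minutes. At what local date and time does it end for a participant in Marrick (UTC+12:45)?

Convert start to UTC: 20:08 − 10:30 = 09:38 UTC on Nov 12.
Add 21 hours and 26 minutes duration → 07:04 UTC (Nov 13).
Marrick is UTC+12:45, so local end time = 07:04 + 12:45 = 19:49 on Nov 13.

19:49 on November 13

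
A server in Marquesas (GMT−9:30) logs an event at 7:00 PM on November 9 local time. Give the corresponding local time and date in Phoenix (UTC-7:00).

In UTC: 7:00 PM + 9:30 = 4:30 AM on Nov 10.
Phoenix is UTC−7:00: 4:30 AM − 7:00 = 9:30 PM on Nov 9.

9:30 PM on November 9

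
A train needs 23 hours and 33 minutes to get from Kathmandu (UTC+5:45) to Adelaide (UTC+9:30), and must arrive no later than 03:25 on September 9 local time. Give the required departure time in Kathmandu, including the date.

00:07 on Sep 8

Target arrival in UTC: 03:25 − 9:30 = 17:55 on Sep 8.
Subtract 23 hours and 33 minutes → departure 18:22 UTC on Sep 7.
Kathmandu is UTC+5:45: 18:22 + 5:45 = 00:07 on Sep 8.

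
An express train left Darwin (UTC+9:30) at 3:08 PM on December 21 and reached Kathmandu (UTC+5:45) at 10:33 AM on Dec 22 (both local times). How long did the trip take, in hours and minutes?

23 hours 10 minutes

Departure in UTC: 3:08 PM − 9:30 = 5:38 AM on Dec 21.
Arrival in UTC: 10:33 AM − 5:45 = 4:48 AM on Dec 22.
Elapsed = 4:48 AM − 5:38 AM (+1 day) = 23 hours 10 minutes.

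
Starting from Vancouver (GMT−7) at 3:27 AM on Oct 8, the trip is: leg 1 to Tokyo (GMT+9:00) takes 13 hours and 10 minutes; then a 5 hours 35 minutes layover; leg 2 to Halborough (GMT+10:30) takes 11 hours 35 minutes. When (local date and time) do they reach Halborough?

Convert departure to UTC: 3:27 AM + 7:00 = 10:27 AM UTC on Oct 8.
Add 13 hours 10 minutes leg 1 → 11:37 PM UTC.
Add 5 hours 35 minutes layover in Tokyo → 5:12 AM UTC (Oct 9).
Add 11 hours 35 minutes leg 2 → 4:47 PM UTC.
Halborough is UTC+10:30, so local arrival = 4:47 PM + 10:30 = 3:17 AM on Oct 10.

3:17 AM on October 10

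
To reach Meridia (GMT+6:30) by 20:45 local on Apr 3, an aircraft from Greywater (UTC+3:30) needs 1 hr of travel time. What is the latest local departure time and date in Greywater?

16:45 on April 3

Target arrival in UTC: 20:45 − 6:30 = 14:15 on Apr 3.
Subtract 1 hour → departure 13:15 UTC on Apr 3.
Greywater is UTC+3:30: 13:15 + 3:30 = 16:45 on Apr 3.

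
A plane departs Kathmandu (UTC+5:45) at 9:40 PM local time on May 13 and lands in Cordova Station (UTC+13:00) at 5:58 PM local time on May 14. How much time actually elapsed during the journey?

13 hours 3 minutes

Departure in UTC: 9:40 PM − 5:45 = 3:55 PM on May 13.
Arrival in UTC: 5:58 PM − 13:00 = 4:58 AM on May 14.
Elapsed = 4:58 AM − 3:55 PM (+1 day) = 13 hours 3 minutes.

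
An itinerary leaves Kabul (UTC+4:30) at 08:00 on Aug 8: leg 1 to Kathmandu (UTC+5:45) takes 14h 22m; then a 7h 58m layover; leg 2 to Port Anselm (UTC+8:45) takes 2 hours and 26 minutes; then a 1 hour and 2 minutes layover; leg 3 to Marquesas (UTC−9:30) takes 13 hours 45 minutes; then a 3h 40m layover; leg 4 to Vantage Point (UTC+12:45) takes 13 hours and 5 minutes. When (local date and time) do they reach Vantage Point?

Convert departure to UTC: 08:00 − 4:30 = 03:30 UTC on Aug 8.
Add 14 hours and 22 minutes leg 1 → 17:52 UTC.
Add 7 hours 58 minutes layover in Kathmandu → 01:50 UTC (Aug 9).
Add 2 hours 26 minutes leg 2 → 04:16 UTC.
Add 1 hour 2 minutes layover in Port Anselm → 05:18 UTC.
Add 13 hours and 45 minutes leg 3 → 19:03 UTC.
Add 3 hours 40 minutes layover in Marquesas → 22:43 UTC.
Add 13 hours 5 minutes leg 4 → 11:48 UTC (Aug 10).
Vantage Point is UTC+12:45, so local arrival = 11:48 + 12:45 = 00:33 on Aug 11.

00:33 on Aug 11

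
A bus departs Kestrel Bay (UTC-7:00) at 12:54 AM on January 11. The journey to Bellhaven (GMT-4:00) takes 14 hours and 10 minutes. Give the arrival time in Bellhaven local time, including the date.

Convert departure to UTC: 12:54 AM + 7:00 = 7:54 AM UTC on Jan 11.
Add 14 hours and 10 minutes travel time → 10:04 PM UTC.
Bellhaven is UTC−4:00, so local arrival = 10:04 PM − 4:00 = 6:04 PM on Jan 11.

6:04 PM on January 11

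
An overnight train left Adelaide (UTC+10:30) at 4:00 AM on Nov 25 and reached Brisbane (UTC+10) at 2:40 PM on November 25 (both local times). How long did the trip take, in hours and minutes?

11 hours 10 minutes

Brisbane is 0:30 behind Adelaide.
Clock-face elapsed time (ignoring zones) is 10 hours 40 minutes.
Actual elapsed = 10 hours 40 minutes + 0:30 = 11 hours 10 minutes.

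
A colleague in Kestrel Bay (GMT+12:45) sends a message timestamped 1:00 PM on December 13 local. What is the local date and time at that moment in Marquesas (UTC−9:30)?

In UTC: 1:00 PM − 12:45 = 12:15 AM on Dec 13.
Marquesas is UTC−9:30: 12:15 AM − 9:30 = 2:45 PM on Dec 12.

2:45 PM on December 12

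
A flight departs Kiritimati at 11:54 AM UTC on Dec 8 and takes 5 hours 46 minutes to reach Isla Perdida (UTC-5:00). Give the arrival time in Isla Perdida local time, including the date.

12:40 PM on December 8

Departure is given in UTC: 11:54 AM on Dec 8.
Add 5 hours 46 minutes → 5:40 PM UTC.
Isla Perdida is UTC−5:00: 5:40 PM − 5:00 = 12:40 PM on Dec 8.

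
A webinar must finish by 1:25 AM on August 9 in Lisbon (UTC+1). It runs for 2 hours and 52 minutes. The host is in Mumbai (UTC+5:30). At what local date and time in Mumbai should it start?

Target end time in UTC: 1:25 AM − 1:00 = 12:25 AM on Aug 9.
Subtract 2 hours and 52 minutes → start 9:33 PM UTC on Aug 8.
Mumbai is UTC+5:30: 9:33 PM + 5:30 = 3:03 AM on Aug 9.

3:03 AM on Aug 9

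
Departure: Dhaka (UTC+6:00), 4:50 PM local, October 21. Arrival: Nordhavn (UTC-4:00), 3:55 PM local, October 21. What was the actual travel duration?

9 hours 5 minutes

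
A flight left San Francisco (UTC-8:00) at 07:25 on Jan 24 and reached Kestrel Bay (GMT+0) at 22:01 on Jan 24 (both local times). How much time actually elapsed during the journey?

6 hours 36 minutes

Departure in UTC: 07:25 + 8:00 = 15:25 on Jan 24.
Arrival is already UTC: 22:01 on Jan 24.
Elapsed = 22:01 − 15:25 = 6 hours 36 minutes.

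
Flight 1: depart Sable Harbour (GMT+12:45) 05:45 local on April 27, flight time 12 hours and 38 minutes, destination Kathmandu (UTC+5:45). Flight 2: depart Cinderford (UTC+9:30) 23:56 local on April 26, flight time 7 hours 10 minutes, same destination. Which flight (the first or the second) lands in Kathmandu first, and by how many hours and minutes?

Flight 1 in UTC: 05:45 − 12:45 = 17:00 on Apr 26.
+12 hours 38 minutes → arrive 05:38 UTC on Apr 27.
Flight 2 in UTC: 23:56 − 9:30 = 14:26 on Apr 26.
+7 hours and 10 minutes → arrive 21:36 UTC on Apr 26.
Flight 2 lands earlier by 8 hours 2 minutes.

the second, by 8 hours 2 minutes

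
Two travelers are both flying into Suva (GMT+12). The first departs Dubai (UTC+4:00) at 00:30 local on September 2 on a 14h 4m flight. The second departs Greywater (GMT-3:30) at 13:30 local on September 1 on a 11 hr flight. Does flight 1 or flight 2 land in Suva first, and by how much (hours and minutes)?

the second, by 6 hours 34 minutes

Flight 1 in UTC: 00:30 − 4:00 = 20:30 on Sep 1.
+14 hours and 4 minutes → arrive 10:34 UTC on Sep 2.
Flight 2 in UTC: 13:30 + 3:30 = 17:00 on Sep 1.
+11 hours → arrive 04:00 UTC on Sep 2.
Flight 2 lands earlier by 6 hours 34 minutes.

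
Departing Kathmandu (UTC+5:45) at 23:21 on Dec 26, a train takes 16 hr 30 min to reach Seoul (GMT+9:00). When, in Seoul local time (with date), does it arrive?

Convert departure to UTC: 23:21 − 5:45 = 17:36 UTC on Dec 26.
Add 16 hours 30 minutes travel time → 10:06 UTC (Dec 27).
Seoul is UTC+9:00, so local arrival = 10:06 + 9:00 = 19:06 on Dec 27.

19:06 on Dec 27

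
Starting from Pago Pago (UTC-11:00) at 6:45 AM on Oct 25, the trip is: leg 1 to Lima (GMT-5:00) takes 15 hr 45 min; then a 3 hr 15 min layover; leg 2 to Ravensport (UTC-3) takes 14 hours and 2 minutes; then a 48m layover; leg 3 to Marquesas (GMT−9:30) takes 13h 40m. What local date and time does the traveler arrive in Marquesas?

Convert departure to UTC: 6:45 AM + 11:00 = 5:45 PM UTC on Oct 25.
Add 15 hours 45 minutes leg 1 → 9:30 AM UTC (Oct 26).
Add 3 hours 15 minutes layover in Lima → 12:45 PM UTC.
Add 14 hours 2 minutes leg 2 → 2:47 AM UTC (Oct 27).
Add 48 minutes layover in Ravensport → 3:35 AM UTC.
Add 13 hours and 40 minutes leg 3 → 5:15 PM UTC.
Marquesas is UTC−9:30, so local arrival = 5:15 PM − 9:30 = 7:45 AM on Oct 27.

7:45 AM on October 27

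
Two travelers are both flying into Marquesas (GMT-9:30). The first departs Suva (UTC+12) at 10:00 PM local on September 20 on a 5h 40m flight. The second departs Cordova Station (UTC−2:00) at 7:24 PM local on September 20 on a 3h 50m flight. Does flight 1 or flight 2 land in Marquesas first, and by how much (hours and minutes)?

Flight 1 in UTC: 10:00 PM − 12:00 = 10:00 AM on Sep 20.
+5 hours 40 minutes → arrive 3:40 PM UTC on Sep 20.
Flight 2 in UTC: 7:24 PM + 2:00 = 9:24 PM on Sep 20.
+3 hours 50 minutes → arrive 1:14 AM UTC on Sep 21.
Flight 1 lands earlier by 9 hours 34 minutes.

the first, by 9 hours 34 minutes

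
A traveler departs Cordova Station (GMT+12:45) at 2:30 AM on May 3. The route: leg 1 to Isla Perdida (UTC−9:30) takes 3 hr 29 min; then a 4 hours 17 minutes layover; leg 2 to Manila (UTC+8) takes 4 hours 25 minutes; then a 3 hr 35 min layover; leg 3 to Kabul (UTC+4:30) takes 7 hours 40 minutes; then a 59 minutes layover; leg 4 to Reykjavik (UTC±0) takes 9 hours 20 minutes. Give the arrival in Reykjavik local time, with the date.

Convert departure to UTC: 2:30 AM − 12:45 = 1:45 PM UTC on May 2.
Add 3 hours and 29 minutes leg 1 → 5:14 PM UTC.
Add 4 hours and 17 minutes layover in Isla Perdida → 9:31 PM UTC.
Add 4 hours 25 minutes leg 2 → 1:56 AM UTC (May 3).
Add 3 hours and 35 minutes layover in Manila → 5:31 AM UTC.
Add 7 hours and 40 minutes leg 3 → 1:11 PM UTC.
Add 59 minutes layover in Kabul → 2:10 PM UTC.
Add 9 hours and 20 minutes leg 4 → 11:30 PM UTC.
Reykjavik is UTC+0, so local arrival is the same: 11:30 PM on May 3.

11:30 PM on May 3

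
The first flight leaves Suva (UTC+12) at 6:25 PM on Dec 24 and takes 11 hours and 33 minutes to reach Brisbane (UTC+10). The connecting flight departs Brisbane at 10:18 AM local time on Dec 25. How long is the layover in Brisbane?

6 hours 20 minutes

Convert departure to UTC: 6:25 PM − 12:00 = 6:25 AM UTC on Dec 24.
Add 11 hours 33 minutes flight time → 5:58 PM UTC.
Brisbane is UTC+10:00, so local arrival = 5:58 PM + 10:00 = 3:58 AM on Dec 25.
Layover = 10:18 AM − 3:58 AM = 6 hours 20 minutes.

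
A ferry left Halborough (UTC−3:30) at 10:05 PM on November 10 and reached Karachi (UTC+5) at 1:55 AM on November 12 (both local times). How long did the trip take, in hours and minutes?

Departure in UTC: 10:05 PM + 3:30 = 1:35 AM on Nov 11.
Arrival in UTC: 1:55 AM − 5:00 = 8:55 PM on Nov 11.
Elapsed = 8:55 PM − 1:35 AM = 19 hours 20 minutes.

19 hours 20 minutes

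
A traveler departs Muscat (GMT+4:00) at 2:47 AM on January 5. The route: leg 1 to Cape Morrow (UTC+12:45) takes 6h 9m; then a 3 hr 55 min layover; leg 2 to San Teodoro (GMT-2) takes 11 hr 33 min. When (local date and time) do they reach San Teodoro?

Convert departure to UTC: 2:47 AM − 4:00 = 10:47 PM UTC on Jan 4.
Add 6 hours and 9 minutes leg 1 → 4:56 AM UTC (Jan 5).
Add 3 hours 55 minutes layover in Cape Morrow → 8:51 AM UTC.
Add 11 hours 33 minutes leg 2 → 8:24 PM UTC.
San Teodoro is UTC−2:00, so local arrival = 8:24 PM − 2:00 = 6:24 PM on Jan 5.

6:24 PM on January 5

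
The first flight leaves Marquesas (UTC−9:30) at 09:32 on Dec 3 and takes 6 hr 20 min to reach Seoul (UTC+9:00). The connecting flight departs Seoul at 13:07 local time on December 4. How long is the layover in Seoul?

Convert departure to UTC: 09:32 + 9:30 = 19:02 UTC on Dec 3.
Add 6 hours and 20 minutes flight time → 01:22 UTC (Dec 4).
Seoul is UTC+9:00, so local arrival = 01:22 + 9:00 = 10:22 on Dec 4.
Layover = 13:07 − 10:22 = 2 hours 45 minutes.

2 hours 45 minutes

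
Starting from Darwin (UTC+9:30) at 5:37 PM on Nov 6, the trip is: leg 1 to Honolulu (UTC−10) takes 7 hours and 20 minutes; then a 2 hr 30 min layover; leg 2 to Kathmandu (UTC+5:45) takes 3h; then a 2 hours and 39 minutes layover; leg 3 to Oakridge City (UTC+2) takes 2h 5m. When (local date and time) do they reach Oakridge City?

Convert departure to UTC: 5:37 PM − 9:30 = 8:07 AM UTC on Nov 6.
Add 7 hours and 20 minutes leg 1 → 3:27 PM UTC.
Add 2 hours and 30 minutes layover in Honolulu → 5:57 PM UTC.
Add 3 hours leg 2 → 8:57 PM UTC.
Add 2 hours 39 minutes layover in Kathmandu → 11:36 PM UTC.
Add 2 hours 5 minutes leg 3 → 1:41 AM UTC (Nov 7).
Oakridge City is UTC+2:00, so local arrival = 1:41 AM + 2:00 = 3:41 AM on Nov 7.

3:41 AM on November 7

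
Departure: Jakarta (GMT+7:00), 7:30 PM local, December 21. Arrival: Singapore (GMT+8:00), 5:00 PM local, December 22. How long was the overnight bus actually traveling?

Departure in UTC: 7:30 PM − 7:00 = 12:30 PM on Dec 21.
Arrival in UTC: 5:00 PM − 8:00 = 9:00 AM on Dec 22.
Elapsed = 9:00 AM − 12:30 PM (+1 day) = 20 hours 30 minutes.

20 hours 30 minutes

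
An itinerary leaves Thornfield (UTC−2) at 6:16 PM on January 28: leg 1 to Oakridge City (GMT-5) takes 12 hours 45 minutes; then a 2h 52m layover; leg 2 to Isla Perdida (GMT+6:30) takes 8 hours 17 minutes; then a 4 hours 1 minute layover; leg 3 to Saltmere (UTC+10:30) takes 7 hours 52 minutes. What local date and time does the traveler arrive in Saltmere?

6:33 PM on January 30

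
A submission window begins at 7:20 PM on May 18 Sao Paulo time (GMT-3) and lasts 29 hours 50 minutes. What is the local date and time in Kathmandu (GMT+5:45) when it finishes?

9:55 AM on May 20

Convert start to UTC: 7:20 PM + 3:00 = 10:20 PM UTC on May 18.
Add 29 hours and 50 minutes duration → 4:10 AM UTC (May 20).
Kathmandu is UTC+5:45, so local end time = 4:10 AM + 5:45 = 9:55 AM on May 20.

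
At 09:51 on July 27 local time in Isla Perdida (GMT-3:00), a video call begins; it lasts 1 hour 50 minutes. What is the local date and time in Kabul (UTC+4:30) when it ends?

19:11 on Jul 27

Convert start to UTC: 09:51 + 3:00 = 12:51 UTC on Jul 27.
Add 1 hour and 50 minutes duration → 14:41 UTC.
Kabul is UTC+4:30, so local end time = 14:41 + 4:30 = 19:11 on Jul 27.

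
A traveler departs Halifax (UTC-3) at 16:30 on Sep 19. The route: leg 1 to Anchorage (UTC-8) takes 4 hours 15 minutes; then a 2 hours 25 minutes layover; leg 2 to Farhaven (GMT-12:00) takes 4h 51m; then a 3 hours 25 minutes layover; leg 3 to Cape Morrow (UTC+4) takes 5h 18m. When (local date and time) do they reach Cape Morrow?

Convert departure to UTC: 16:30 + 3:00 = 19:30 UTC on Sep 19.
Add 4 hours and 15 minutes leg 1 → 23:45 UTC.
Add 2 hours and 25 minutes layover in Anchorage → 02:10 UTC (Sep 20).
Add 4 hours and 51 minutes leg 2 → 07:01 UTC.
Add 3 hours and 25 minutes layover in Farhaven → 10:26 UTC.
Add 5 hours and 18 minutes leg 3 → 15:44 UTC.
Cape Morrow is UTC+4:00, so local arrival = 15:44 + 4:00 = 19:44 on Sep 20.

19:44 on September 20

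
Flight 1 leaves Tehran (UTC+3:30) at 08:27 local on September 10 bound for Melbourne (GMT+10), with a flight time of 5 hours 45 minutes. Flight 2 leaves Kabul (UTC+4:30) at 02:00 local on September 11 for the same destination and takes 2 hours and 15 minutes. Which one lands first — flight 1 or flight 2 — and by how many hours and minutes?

Flight 1 in UTC: 08:27 − 3:30 = 04:57 on Sep 10.
+5 hours and 45 minutes → arrive 10:42 UTC on Sep 10.
Flight 2 in UTC: 02:00 − 4:30 = 21:30 on Sep 10.
+2 hours 15 minutes → arrive 23:45 UTC on Sep 10.
Flight 1 lands earlier by 13 hours 3 minutes.

the first, by 13 hours 3 minutes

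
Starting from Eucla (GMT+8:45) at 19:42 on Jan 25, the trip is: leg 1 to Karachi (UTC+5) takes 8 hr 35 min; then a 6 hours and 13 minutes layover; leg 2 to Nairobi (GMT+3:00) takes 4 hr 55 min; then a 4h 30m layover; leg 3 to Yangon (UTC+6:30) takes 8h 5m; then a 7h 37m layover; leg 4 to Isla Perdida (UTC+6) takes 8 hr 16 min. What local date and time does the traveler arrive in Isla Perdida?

17:08 on January 27

Convert departure to UTC: 19:42 − 8:45 = 10:57 UTC on Jan 25.
Add 8 hours and 35 minutes leg 1 → 19:32 UTC.
Add 6 hours 13 minutes layover in Karachi → 01:45 UTC (Jan 26).
Add 4 hours 55 minutes leg 2 → 06:40 UTC.
Add 4 hours and 30 minutes layover in Nairobi → 11:10 UTC.
Add 8 hours 5 minutes leg 3 → 19:15 UTC.
Add 7 hours 37 minutes layover in Yangon → 02:52 UTC (Jan 27).
Add 8 hours and 16 minutes leg 4 → 11:08 UTC.
Isla Perdida is UTC+6:00, so local arrival = 11:08 + 6:00 = 17:08 on Jan 27.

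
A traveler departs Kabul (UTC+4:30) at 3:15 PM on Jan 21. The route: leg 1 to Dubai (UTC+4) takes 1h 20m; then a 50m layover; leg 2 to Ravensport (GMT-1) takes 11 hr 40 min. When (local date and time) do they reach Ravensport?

Convert departure to UTC: 3:15 PM − 4:30 = 10:45 AM UTC on Jan 21.
Add 1 hour and 20 minutes leg 1 → 12:05 PM UTC.
Add 50 minutes layover in Dubai → 12:55 PM UTC.
Add 11 hours 40 minutes leg 2 → 12:35 AM UTC (Jan 22).
Ravensport is UTC−1:00, so local arrival = 12:35 AM − 1:00 = 11:35 PM on Jan 21.

11:35 PM on January 21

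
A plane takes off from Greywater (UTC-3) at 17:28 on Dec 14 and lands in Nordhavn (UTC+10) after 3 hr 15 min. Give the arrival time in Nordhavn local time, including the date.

Nordhavn is 13:00 ahead of Greywater.
After 3 hours and 15 minutes it is 20:43 in Greywater.
Shift by the zone difference: 20:43 + 13:00 = 09:43 on Dec 15 in Nordhavn.

09:43 on December 15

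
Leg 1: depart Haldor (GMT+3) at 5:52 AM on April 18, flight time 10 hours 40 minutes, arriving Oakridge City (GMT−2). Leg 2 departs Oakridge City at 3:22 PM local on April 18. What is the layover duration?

Convert departure to UTC: 5:52 AM − 3:00 = 2:52 AM UTC on Apr 18.
Add 10 hours and 40 minutes flight time → 1:32 PM UTC.
Oakridge City is UTC−2:00, so local arrival = 1:32 PM − 2:00 = 11:32 AM on Apr 18.
Layover = 3:22 PM − 11:32 AM = 3 hours 50 minutes.

3 hours 50 minutes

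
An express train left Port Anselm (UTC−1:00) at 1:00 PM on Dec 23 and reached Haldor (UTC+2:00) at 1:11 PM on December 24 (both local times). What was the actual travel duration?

21 hours 11 minutes

Departure in UTC: 1:00 PM + 1:00 = 2:00 PM on Dec 23.
Arrival in UTC: 1:11 PM − 2:00 = 11:11 AM on Dec 24.
Elapsed = 11:11 AM − 2:00 PM (+1 day) = 21 hours 11 minutes.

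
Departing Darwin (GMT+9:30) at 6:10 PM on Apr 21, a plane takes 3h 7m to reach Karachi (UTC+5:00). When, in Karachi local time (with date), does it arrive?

4:47 PM on Apr 21

Karachi is 4:30 behind Darwin.
After 3 hours and 7 minutes it is 9:17 PM in Darwin.
Shift by the zone difference: 9:17 PM − 4:30 = 4:47 PM on Apr 21 in Karachi.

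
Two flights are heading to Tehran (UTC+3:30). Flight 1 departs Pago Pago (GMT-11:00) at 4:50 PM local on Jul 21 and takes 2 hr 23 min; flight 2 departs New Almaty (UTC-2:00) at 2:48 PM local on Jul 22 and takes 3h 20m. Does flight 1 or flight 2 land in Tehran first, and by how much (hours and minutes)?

Flight 1 in UTC: 4:50 PM + 11:00 = 3:50 AM on Jul 22.
+2 hours and 23 minutes → arrive 6:13 AM UTC on Jul 22.
Flight 2 in UTC: 2:48 PM + 2:00 = 4:48 PM on Jul 22.
+3 hours and 20 minutes → arrive 8:08 PM UTC on Jul 22.
Flight 1 lands earlier by 13 hours 55 minutes.

the first, by 13 hours 55 minutes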